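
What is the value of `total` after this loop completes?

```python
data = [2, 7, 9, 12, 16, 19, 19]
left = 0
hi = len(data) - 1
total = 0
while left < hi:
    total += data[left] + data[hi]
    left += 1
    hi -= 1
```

Sum of pairs from ends
`total` takes the values: 0 → 21 → 47 → 72

Answer: 72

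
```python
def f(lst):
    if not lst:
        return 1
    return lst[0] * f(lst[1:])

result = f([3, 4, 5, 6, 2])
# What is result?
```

Product over [3, 4, 5, 6, 2] = 3 * 4 * 5 * 6 * 2 = 720

Answer: 720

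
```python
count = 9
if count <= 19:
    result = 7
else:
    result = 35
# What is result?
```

Trace:
`count = 9` → count = 9
`if count <= 19: ...` → count <= 19 is True → result = 7
So result = 7

Answer: 7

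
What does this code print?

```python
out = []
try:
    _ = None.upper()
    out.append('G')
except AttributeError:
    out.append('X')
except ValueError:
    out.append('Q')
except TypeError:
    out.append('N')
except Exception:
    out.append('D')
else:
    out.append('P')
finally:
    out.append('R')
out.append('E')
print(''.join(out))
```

Execution trace: 'X' (except AttributeError) → 'R' (finally) → 'E' (after the try/except). Output: XRE

Answer: XRE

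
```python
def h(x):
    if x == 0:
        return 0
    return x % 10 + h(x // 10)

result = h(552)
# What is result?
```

Sum of digits of 552: 2 + 5 + 5 = 12

Answer: 12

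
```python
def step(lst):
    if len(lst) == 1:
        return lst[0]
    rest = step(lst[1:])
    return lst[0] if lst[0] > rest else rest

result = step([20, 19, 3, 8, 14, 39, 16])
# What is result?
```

Recursive max over [20, 19, 3, 8, 14, 39, 16] = 39

Answer: 39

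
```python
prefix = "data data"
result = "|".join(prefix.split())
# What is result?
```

Trace:
`prefix = "data data"` → prefix = 'data data'
`result = "|".join(prefix.split())` → result = 'data|data'
So result = 'data|data'

Answer: 'data|data'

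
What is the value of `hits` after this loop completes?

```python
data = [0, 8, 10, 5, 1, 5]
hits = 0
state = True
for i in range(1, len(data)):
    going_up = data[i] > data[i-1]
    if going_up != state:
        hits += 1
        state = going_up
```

Count direction changes in [0, 8, 10, 5, 1, 5]
`hits` takes the values: 0 → 1 → 2

Answer: 2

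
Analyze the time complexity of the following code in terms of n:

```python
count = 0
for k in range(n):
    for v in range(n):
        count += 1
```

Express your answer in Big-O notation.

Each loop level contributes: n × n. Multiplying the contributions gives O(n^2).

Answer: O(n^2)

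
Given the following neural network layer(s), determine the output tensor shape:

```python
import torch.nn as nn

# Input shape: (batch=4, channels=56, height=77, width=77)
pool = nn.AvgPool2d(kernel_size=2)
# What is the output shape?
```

Input: (4, 56, 77, 77) -> Output: (4, 56, 38, 38)

Answer: (4, 56, 38, 38)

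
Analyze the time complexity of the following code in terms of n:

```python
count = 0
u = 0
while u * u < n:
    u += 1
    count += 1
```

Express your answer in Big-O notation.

Each loop level contributes: √n. Multiplying the contributions gives O(√n).

Answer: O(√n)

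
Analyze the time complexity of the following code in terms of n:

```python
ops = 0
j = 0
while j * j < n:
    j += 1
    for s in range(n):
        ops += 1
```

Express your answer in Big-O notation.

Each loop level contributes: √n × n. Multiplying the contributions gives O(n√n).

Answer: O(n√n)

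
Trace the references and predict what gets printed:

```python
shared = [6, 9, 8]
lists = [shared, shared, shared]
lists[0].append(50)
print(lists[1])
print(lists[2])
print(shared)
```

Key concept: list of same reference.
Step by step:
`shared = [6, 9, 8]` → shared = [6, 9, 8]
`lists = [shared, shared, shared]` → lists = [[6, 9, 8], [6, 9, 8], [6, 9, 8]]
`lists[0].append(50)` → shared = [6, 9, 8, 50]; lists = [[6, 9, 8, 50], [6, 9, 8, 50], [6, 9, 8, 50]]
`print(lists[1])` → prints [6, 9, 8, 50]
`print(lists[2])` → prints [6, 9, 8, 50]
`print(shared)` → prints [6, 9, 8, 50]

Answer:
[6, 9, 8, 50]
[6, 9, 8, 50]
[6, 9, 8, 50]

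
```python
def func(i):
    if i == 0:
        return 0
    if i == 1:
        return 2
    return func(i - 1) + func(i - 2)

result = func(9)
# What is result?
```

Build up from base cases: func(0)=0, func(1)=2, func(2)=2, func(3)=4, func(4)=6, func(5)=10, func(6)=16, ..., func(9)=68

Answer: 68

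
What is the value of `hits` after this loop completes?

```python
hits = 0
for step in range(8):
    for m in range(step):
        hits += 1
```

Triangle number: 0+1+2+...+7
`hits` takes the values: 0 → 1 → 2 → 3 → 4 → 5 → 6 → 7 → 8 → 9 → 10 → 11 → 12 → 13 → 14 → 15 → 16 → 17 → 18 → 19 → 20 → 21 → 22 → 23 → 24 → 25 → 26 → 27 → 28

Answer: 28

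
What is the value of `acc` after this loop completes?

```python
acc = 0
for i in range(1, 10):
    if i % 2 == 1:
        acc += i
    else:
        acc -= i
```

Add odd, subtract even
`acc` takes the values: 0 → 1 → -1 → 2 → -2 → 3 → -3 → 4 → -4 → 5

Answer: 5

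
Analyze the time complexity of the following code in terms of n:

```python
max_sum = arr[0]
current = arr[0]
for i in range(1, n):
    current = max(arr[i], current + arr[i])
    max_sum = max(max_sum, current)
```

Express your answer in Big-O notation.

This is Kadane's algorithm for maximum subarray. Time complexity: O(n).

Answer: O(n)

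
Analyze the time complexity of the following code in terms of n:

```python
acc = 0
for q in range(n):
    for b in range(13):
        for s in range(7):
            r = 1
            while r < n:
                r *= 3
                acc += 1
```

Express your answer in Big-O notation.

Each loop level contributes: n × 1 × 1 × log n. Multiplying the contributions gives O(n log n).

Answer: O(n log n)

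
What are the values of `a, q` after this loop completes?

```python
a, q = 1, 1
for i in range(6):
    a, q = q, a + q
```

Fibonacci: after 6 iterations
`a, q` takes the values: (1, 1) → (1, 2) → (2, 3) → (3, 5) → (5, 8) → (8, 13) → (13, 21)

Answer: 13, 21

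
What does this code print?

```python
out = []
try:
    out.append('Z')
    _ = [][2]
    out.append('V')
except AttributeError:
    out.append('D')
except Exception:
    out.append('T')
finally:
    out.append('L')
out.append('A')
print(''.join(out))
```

Execution trace: 'Z' (try body) → 'T' (except Exception) → 'L' (finally) → 'A' (after the try/except). Output: ZTLA

Answer: ZTLA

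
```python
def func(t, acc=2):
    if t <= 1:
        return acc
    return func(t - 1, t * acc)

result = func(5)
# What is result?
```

Accumulator trace (n, acc): (5, 2) -> (4, 10) -> (3, 40) -> (2, 120) -> (1, 240) -> return 240

Answer: 240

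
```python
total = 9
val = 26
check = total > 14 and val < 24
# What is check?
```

Trace:
`total = 9` → total = 9
`val = 26` → val = 26
`check = total > 14 and val < 24` → check = False
So check = False

Answer: False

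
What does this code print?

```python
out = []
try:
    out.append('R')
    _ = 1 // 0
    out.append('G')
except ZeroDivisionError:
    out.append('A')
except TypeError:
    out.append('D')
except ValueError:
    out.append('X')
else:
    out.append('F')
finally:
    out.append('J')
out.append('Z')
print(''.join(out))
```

Execution trace: 'R' (try body) → 'A' (except ZeroDivisionError) → 'J' (finally) → 'Z' (after the try/except). Output: RAJZ

Answer: RAJZ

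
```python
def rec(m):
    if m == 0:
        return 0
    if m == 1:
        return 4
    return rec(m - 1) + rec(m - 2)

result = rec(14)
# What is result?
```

Build up from base cases: rec(0)=0, rec(1)=4, rec(2)=4, rec(3)=8, rec(4)=12, rec(5)=20, rec(6)=32, ..., rec(14)=1508

Answer: 1508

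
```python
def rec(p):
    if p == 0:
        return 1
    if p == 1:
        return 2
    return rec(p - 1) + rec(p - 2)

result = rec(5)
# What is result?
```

Build up from base cases: rec(0)=1, rec(1)=2, rec(2)=3, rec(3)=5, rec(4)=8, rec(5)=13

Answer: 13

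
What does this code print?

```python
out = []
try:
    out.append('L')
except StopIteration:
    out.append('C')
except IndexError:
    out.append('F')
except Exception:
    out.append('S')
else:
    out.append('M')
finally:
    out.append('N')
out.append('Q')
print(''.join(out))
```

Execution trace: 'L' (try body, no exception) → 'M' (else) → 'N' (finally) → 'Q' (after the try/except). Output: LMNQ

Answer: LMNQ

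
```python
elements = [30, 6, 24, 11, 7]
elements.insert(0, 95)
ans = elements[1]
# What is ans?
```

Trace:
`elements = [30, 6, 24, 11, 7]` → elements = [30, 6, 24, 11, 7]
`elements.insert(0, 95)` → elements = [95, 30, 6, 24, 11, 7]
`ans = elements[1]` → ans = 30
So ans = 30

Answer: 30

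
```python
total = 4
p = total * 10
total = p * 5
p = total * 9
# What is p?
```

Trace:
`total = 4` → total = 4
`p = total * 10` → p = 40
`total = p * 5` → total = 200
`p = total * 9` → p = 1800
So p = 1800

Answer: 1800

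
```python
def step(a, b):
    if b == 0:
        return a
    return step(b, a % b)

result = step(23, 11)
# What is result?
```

step(23, 11) -> step(11, 1) -> step(1, 0) -> 1

Answer: 1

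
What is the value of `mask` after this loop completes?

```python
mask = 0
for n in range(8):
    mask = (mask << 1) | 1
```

Build 8 consecutive 1-bits: 0b11111111
`mask` takes the values: 0 → 1 → 3 → 7 → 15 → 31 → 63 → 127 → 255

Answer: 255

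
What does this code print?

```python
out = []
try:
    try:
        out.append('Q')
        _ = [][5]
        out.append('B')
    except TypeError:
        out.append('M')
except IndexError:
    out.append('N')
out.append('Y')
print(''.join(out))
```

Execution trace: 'Q' (inner try body) → 'N' (outer except IndexError) → 'Y' (after the try/except). Output: QNY

Answer: QNY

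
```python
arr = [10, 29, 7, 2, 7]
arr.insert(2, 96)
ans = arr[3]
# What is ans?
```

Trace:
`arr = [10, 29, 7, 2, 7]` → arr = [10, 29, 7, 2, 7]
`arr.insert(2, 96)` → arr = [10, 29, 96, 7, 2, 7]
`ans = arr[3]` → ans = 7
So ans = 7

Answer: 7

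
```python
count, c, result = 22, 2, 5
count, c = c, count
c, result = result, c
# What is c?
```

Trace:
`count, c, result = 22, 2, 5` → count = 22; c = 2; result = 5
`count, c = c, count` → count = 2; c = 22
`c, result = result, c` → c = 5; result = 22
So c = 5

Answer: 5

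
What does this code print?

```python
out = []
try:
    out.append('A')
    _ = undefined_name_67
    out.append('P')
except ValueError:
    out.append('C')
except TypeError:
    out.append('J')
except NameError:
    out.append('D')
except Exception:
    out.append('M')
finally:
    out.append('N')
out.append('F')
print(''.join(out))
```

Execution trace: 'A' (try body) → 'D' (except NameError) → 'N' (finally) → 'F' (after the try/except). Output: ADNF

Answer: ADNF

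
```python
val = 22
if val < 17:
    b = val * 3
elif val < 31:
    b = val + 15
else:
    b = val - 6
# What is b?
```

Trace:
`val = 22` → val = 22
`if val < 17: ...` → val < 17 is False, val < 31 is True → b = 37
So b = 37

Answer: 37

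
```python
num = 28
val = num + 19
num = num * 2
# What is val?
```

Trace:
`num = 28` → num = 28
`val = num + 19` → val = 47
`num = num * 2` → num = 56
So val = 47

Answer: 47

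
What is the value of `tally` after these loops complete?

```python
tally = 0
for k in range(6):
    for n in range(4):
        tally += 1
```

6 * 4 = 24
`tally` takes the values: 0 → 1 → 2 → 3 → 4 → 5 → 6 → 7 → 8 → 9 → 10 → 11 → 12 → 13 → 14 → 15 → 16 → 17 → 18 → 19 → 20 → 21 → 22 → 23 → 24

Answer: 24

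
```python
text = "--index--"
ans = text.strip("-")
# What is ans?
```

Trace:
`text = "--index--"` → text = '--index--'
`ans = text.strip("-")` → ans = 'index'
So ans = 'index'

Answer: 'index'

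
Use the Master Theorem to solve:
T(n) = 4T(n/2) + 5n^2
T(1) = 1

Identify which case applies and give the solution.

a=4, b=2, f(n)=5n^2. log_2(4) = 2. Since c=2 = 2, Case 2 applies: T(n) = Θ(n^log_b(a) · log n) = O(n^2 log n).

Answer: O(n^2 log n) - Case 2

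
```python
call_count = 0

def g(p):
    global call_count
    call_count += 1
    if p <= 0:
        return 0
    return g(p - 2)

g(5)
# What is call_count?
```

Linear recursion stepping by 2: 4 calls from p=5 down to ≤0.

Answer: 4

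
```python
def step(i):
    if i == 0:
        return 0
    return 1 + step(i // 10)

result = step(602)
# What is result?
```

Count of digits of 602: 3

Answer: 3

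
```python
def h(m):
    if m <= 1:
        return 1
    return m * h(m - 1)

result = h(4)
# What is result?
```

h(4) = 4 * 3 * 2 * 1 = 24

Answer: 24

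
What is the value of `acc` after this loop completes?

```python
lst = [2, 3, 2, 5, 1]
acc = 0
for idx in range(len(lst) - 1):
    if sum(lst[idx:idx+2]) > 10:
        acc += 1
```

Count windows with sum > 10
`acc` takes the values: 0

Answer: 0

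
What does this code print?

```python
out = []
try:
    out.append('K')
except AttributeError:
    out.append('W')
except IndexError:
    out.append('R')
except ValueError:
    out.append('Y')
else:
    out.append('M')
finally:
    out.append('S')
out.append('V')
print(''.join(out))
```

Execution trace: 'K' (try body, no exception) → 'M' (else) → 'S' (finally) → 'V' (after the try/except). Output: KMSV

Answer: KMSV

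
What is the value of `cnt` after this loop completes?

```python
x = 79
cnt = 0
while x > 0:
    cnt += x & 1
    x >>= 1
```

Count set bits in 79 (binary: 0b1001111)
`cnt` takes the values: 0 → 1 → 2 → 3 → 4 → 5

Answer: 5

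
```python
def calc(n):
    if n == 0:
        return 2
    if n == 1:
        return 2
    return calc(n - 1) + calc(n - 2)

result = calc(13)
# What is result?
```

Build up from base cases: calc(0)=2, calc(1)=2, calc(2)=4, calc(3)=6, calc(4)=10, calc(5)=16, calc(6)=26, ..., calc(13)=754

Answer: 754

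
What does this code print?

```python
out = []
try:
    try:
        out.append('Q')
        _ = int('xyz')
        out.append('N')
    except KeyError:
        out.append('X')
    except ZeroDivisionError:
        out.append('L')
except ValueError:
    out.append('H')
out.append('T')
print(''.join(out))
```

Execution trace: 'Q' (try body) → 'H' (outer except ValueError) → 'T' (after the try/except). Output: QHT

Answer: QHT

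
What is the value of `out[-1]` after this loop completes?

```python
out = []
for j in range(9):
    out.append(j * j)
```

Last element of squares 0 to 8
`out` takes the values: [] → [0] → [0, 1] → [0, 1, 4] → [0, 1, 4, 9] → [0, 1, 4, 9, 16] → [0, 1, 4, 9, 16, 25] → [0, 1, 4, 9, 16, 25, 36] → [0, 1, 4, 9, 16, 25, 36, 49] → [0, 1, 4, 9, 16, 25, 36, 49, 64]
So `out[-1]` = 64

Answer: 64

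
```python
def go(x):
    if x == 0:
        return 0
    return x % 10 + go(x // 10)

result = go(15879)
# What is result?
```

Sum of digits of 15879: 9 + 7 + 8 + 5 + 1 = 30

Answer: 30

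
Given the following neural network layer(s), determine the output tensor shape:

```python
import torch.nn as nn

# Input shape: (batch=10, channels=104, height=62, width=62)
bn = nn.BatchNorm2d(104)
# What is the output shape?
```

Input: (10, 104, 62, 62) -> Output: (10, 104, 62, 62)

Answer: (10, 104, 62, 62)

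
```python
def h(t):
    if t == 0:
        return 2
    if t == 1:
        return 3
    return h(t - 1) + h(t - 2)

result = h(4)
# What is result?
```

Build up from base cases: h(0)=2, h(1)=3, h(2)=5, h(3)=8, h(4)=13

Answer: 13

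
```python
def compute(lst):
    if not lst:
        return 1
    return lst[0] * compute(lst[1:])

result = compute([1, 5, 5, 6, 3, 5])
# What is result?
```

Product over [1, 5, 5, 6, 3, 5] = 1 * 5 * 5 * 6 * 3 * 5 = 2250

Answer: 2250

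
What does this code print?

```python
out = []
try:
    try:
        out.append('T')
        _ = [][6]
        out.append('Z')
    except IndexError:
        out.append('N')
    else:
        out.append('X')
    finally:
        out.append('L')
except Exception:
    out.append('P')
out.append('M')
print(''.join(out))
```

Execution trace: 'T' (inner try body) → 'N' (inner except IndexError) → 'L' (inner finally) → 'M' (after the try/except). Output: TNLM

Answer: TNLM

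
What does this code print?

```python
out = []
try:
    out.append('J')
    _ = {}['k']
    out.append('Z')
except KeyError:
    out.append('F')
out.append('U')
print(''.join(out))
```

Execution trace: 'J' (try body) → 'F' (except KeyError) → 'U' (after the try/except). Output: JFU

Answer: JFU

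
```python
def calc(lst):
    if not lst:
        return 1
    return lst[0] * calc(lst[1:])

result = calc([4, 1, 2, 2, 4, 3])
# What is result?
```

Product over [4, 1, 2, 2, 4, 3] = 4 * 1 * 2 * 2 * 4 * 3 = 192

Answer: 192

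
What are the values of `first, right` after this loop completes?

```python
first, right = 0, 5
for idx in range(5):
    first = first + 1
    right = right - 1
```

first goes 0→5, right goes 5→0
`first, right` takes the values: (0, 5) → (1, 5) → (1, 4) → (2, 4) → (2, 3) → (3, 3) → (3, 2) → (4, 2) → (4, 1) → (5, 1) → (5, 0)

Answer: 5, 0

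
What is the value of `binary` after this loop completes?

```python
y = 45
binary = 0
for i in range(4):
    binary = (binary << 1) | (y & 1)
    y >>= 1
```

Reverse lowest 4 bits of 45
`binary` takes the values: 0 → 1 → 2 → 5 → 11

Answer: 11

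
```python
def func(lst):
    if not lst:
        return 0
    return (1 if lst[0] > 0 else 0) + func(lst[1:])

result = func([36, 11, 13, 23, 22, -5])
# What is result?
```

Count of positive elements in [36, 11, 13, 23, 22, -5] = 5

Answer: 5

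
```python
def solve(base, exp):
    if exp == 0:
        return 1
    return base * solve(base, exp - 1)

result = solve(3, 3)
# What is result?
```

solve(3, 3) = 3 * 3 * 3 = 27

Answer: 27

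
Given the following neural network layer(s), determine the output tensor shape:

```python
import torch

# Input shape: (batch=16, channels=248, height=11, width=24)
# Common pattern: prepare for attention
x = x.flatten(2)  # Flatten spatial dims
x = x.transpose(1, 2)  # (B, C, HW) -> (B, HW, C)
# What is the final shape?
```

Input: (16, 248, 11, 24) -> after flatten(2): (16, 248, 264) -> Output: (16, 264, 248)

Answer: (16, 264, 248)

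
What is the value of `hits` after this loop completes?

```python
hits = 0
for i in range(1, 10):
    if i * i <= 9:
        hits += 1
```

Count numbers where i² ≤ 9
`hits` takes the values: 0 → 1 → 2 → 3

Answer: 3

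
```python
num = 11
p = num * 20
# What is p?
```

Trace:
`num = 11` → num = 11
`p = num * 20` → p = 220
So p = 220

Answer: 220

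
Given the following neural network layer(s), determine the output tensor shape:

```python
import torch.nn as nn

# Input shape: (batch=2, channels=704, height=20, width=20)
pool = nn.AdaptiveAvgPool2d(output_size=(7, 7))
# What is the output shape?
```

Input: (2, 704, 20, 20) -> Output: (2, 704, 7, 7)

Answer: (2, 704, 7, 7)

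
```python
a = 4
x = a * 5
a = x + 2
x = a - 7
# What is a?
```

Trace:
`a = 4` → a = 4
`x = a * 5` → x = 20
`a = x + 2` → a = 22
`x = a - 7` → x = 15
So a = 22

Answer: 22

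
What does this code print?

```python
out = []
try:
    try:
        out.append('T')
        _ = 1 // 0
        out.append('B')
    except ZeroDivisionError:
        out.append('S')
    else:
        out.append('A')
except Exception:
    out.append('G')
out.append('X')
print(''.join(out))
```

Execution trace: 'T' (inner try body) → 'S' (inner except ZeroDivisionError) → 'X' (after the try/except). Output: TSX

Answer: TSX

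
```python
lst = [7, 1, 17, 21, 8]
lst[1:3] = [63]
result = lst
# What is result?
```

Trace:
`lst = [7, 1, 17, 21, 8]` → lst = [7, 1, 17, 21, 8]
`lst[1:3] = [63]` → lst = [7, 63, 21, 8]
`result = lst` → result = [7, 63, 21, 8]
So result = [7, 63, 21, 8]

Answer: [7, 63, 21, 8]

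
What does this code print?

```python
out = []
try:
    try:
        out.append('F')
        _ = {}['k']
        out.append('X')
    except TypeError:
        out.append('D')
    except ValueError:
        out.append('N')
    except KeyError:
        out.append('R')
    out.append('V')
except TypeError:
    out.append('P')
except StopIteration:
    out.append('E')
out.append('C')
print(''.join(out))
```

Execution trace: 'F' (inner try body) → 'R' (inner except KeyError) → 'V' (try body, no exception) → 'C' (after the try/except). Output: FRVC

Answer: FRVC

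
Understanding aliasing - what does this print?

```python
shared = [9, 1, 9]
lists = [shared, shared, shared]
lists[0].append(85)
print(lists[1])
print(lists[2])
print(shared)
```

Key concept: list of same reference.
Step by step:
`shared = [9, 1, 9]` → shared = [9, 1, 9]
`lists = [shared, shared, shared]` → lists = [[9, 1, 9], [9, 1, 9], [9, 1, 9]]
`lists[0].append(85)` → shared = [9, 1, 9, 85]; lists = [[9, 1, 9, 85], [9, 1, 9, 85], [9, 1, 9, 85]]
`print(lists[1])` → prints [9, 1, 9, 85]
`print(lists[2])` → prints [9, 1, 9, 85]
`print(shared)` → prints [9, 1, 9, 85]

Answer:
[9, 1, 9, 85]
[9, 1, 9, 85]
[9, 1, 9, 85]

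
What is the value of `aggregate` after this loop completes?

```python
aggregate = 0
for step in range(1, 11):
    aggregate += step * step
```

Sum of squares 1² to 10² = 385
`aggregate` takes the values: 0 → 1 → 5 → 14 → 30 → 55 → 91 → 140 → 204 → 285 → 385

Answer: 385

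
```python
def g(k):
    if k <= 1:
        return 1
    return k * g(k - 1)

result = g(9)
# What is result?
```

g(9) = 9 * 8 * 7 * 6 * 5 * 4 * 3 * 2 * 1 = 362880

Answer: 362880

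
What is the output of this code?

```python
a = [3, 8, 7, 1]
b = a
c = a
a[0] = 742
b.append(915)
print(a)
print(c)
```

Key concept: multiple aliases.
Step by step:
`a = [3, 8, 7, 1]` → a = [3, 8, 7, 1]
`b = a` → b = [3, 8, 7, 1] (same object as a)
`c = a` → c = [3, 8, 7, 1] (same object as a, b)
`a[0] = 742` → a = [742, 8, 7, 1] (same object as b, c); b = [742, 8, 7, 1] (same object as a, c); c = [742, 8, 7, 1] (same object as a, b)
`b.append(915)` → a = [742, 8, 7, 1, 915] (same object as b, c); b = [742, 8, 7, 1, 915] (same object as a, c); c = [742, 8, 7, 1, 915] (same object as a, b)
`print(a)` → prints [742, 8, 7, 1, 915]
`print(c)` → prints [742, 8, 7, 1, 915]

Answer:
[742, 8, 7, 1, 915]
[742, 8, 7, 1, 915]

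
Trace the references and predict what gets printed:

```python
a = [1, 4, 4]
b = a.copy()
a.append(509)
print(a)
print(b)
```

Key concept: list.copy() creates independent copy.
Step by step:
`a = [1, 4, 4]` → a = [1, 4, 4]
`b = a.copy()` → b = [1, 4, 4]
`a.append(509)` → a = [1, 4, 4, 509]
`print(a)` → prints [1, 4, 4, 509]
`print(b)` → prints [1, 4, 4]

Answer:
[1, 4, 4, 509]
[1, 4, 4]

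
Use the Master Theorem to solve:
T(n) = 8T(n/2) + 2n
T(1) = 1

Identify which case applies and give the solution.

a=8, b=2, f(n)=2n. log_2(8) = 3. Since c=1 < 3, Case 1 applies: T(n) = Θ(n^log_b(a)) = O(n^3).

Answer: O(n^3) - Case 1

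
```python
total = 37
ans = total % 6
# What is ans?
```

Trace:
`total = 37` → total = 37
`ans = total % 6` → ans = 1
So ans = 1

Answer: 1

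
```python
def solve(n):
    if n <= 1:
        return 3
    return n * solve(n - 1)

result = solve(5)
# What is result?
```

solve(5) = 5 * 4 * 3 * 2 * 3 = 360

Answer: 360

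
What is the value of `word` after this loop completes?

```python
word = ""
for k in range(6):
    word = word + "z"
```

Repeat 'z' 6 times
`word` takes the values: "" → "z" → "zz" → "zzz" → "zzzz" → "zzzzz" → "zzzzzz"

Answer: "zzzzzz"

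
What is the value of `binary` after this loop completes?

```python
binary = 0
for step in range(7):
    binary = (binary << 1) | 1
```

Build 7 consecutive 1-bits: 0b1111111
`binary` takes the values: 0 → 1 → 3 → 7 → 15 → 31 → 63 → 127

Answer: 127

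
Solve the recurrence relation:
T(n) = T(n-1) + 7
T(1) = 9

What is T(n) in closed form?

Unrolling: T(n) = T(1) + 7·(n-1) = 9 + 7(n-1) = 7n + 2.

Answer: T(n) = 7n + 2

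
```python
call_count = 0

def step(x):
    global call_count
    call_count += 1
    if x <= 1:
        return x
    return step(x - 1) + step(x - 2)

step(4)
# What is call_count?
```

Calls(x) = 1 + Calls(x-1) + Calls(x-2); Calls(0)=Calls(1)=1. For x=4 this gives 9.

Answer: 9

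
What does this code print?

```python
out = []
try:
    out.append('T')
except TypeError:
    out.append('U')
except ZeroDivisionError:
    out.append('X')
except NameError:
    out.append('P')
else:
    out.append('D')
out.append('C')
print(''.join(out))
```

Execution trace: 'T' (try body, no exception) → 'D' (else) → 'C' (after the try/except). Output: TDC

Answer: TDC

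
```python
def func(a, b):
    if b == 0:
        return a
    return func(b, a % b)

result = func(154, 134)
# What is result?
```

func(154, 134) -> func(134, 20) -> func(20, 14) -> func(14, 6) -> func(6, 2) -> func(2, 0) -> 2

Answer: 2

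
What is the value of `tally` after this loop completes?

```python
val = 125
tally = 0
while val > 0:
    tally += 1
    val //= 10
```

Count digits by repeated division by 10
`tally` takes the values: 0 → 1 → 2 → 3

Answer: 3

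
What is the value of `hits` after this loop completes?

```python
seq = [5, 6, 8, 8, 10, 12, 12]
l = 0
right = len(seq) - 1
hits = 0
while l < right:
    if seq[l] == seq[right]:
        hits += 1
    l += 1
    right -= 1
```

Count matching pairs from ends
`hits` takes the values: 0

Answer: 0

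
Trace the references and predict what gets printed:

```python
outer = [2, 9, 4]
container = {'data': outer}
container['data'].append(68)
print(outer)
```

Key concept: dict holds reference to list.
Step by step:
`outer = [2, 9, 4]` → outer = [2, 9, 4]
`container = {'data': outer}` → container = {'data': [2, 9, 4]}
`container['data'].append(68)` → outer = [2, 9, 4, 68]; container = {'data': [2, 9, 4, 68]}
`print(outer)` → prints [2, 9, 4, 68]

Answer: [2, 9, 4, 68]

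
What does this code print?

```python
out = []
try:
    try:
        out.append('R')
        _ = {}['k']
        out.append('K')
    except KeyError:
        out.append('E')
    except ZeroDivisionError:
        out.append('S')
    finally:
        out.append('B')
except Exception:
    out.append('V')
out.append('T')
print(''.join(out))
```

Execution trace: 'R' (inner try body) → 'E' (inner except KeyError) → 'B' (inner finally) → 'T' (after the try/except). Output: REBT

Answer: REBT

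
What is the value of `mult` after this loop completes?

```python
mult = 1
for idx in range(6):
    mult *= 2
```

2^6 = 64
`mult` takes the values: 1 → 2 → 4 → 8 → 16 → 32 → 64

Answer: 64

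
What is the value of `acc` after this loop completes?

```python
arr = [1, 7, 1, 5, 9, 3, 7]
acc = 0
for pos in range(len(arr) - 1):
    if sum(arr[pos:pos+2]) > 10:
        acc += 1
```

Count windows with sum > 10
`acc` takes the values: 0 → 1 → 2

Answer: 2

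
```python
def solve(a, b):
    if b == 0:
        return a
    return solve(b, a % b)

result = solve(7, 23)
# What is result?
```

solve(7, 23) -> solve(23, 7) -> solve(7, 2) -> solve(2, 1) -> solve(1, 0) -> 1

Answer: 1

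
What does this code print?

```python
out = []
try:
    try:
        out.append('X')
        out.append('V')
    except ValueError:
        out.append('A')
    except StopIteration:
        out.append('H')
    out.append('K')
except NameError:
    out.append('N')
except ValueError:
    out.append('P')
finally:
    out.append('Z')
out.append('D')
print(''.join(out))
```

Execution trace: 'X' (inner try body) → 'V' (inner try body, no exception) → 'K' (try body, no exception) → 'Z' (finally) → 'D' (after the try/except). Output: XVKZD

Answer: XVKZD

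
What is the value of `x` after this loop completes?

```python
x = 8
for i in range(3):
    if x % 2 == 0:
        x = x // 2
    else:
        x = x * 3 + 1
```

Collatz-style transformation from 8
`x` takes the values: 8 → 4 → 2 → 1

Answer: 1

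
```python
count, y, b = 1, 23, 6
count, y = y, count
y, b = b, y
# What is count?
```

Trace:
`count, y, b = 1, 23, 6` → count = 1; y = 23; b = 6
`count, y = y, count` → count = 23; y = 1
`y, b = b, y` → y = 6; b = 1
So count = 23

Answer: 23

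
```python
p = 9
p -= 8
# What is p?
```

Trace:
`p = 9` → p = 9
`p -= 8` → p = 1
So p = 1

Answer: 1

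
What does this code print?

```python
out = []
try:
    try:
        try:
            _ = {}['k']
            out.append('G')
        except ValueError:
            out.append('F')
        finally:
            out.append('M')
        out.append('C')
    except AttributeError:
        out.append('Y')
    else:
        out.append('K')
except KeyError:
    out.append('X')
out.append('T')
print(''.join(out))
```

Execution trace: 'M' (inner finally) → 'X' (outer except KeyError) → 'T' (after the try/except). Output: MXT

Answer: MXT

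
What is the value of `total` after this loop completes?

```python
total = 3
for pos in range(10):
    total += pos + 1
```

Start at 3, add 1 to 10 = 58
`total` takes the values: 3 → 4 → 6 → 9 → 13 → 18 → 24 → 31 → 39 → 48 → 58

Answer: 58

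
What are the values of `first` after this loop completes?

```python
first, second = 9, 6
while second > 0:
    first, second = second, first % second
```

GCD of 9 and 6
`first` takes the values: 9 → 6 → 3

Answer: 3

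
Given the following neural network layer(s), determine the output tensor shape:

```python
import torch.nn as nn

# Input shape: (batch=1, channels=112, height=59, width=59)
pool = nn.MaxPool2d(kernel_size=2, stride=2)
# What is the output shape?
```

Input: (1, 112, 59, 59) -> Output: (1, 112, 29, 29)

Answer: (1, 112, 29, 29)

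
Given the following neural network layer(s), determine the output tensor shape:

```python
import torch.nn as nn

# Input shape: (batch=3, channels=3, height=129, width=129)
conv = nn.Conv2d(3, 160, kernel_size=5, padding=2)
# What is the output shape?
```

Input: (3, 3, 129, 129) -> Output: (3, 160, 129, 129)

Answer: (3, 160, 129, 129)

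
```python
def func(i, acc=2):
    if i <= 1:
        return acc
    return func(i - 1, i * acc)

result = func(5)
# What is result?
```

Accumulator trace (n, acc): (5, 2) -> (4, 10) -> (3, 40) -> (2, 120) -> (1, 240) -> return 240

Answer: 240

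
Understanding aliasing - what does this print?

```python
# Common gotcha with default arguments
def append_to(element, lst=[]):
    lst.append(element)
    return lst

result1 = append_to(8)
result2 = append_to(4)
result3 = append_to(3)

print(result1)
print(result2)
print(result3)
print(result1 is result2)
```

Key concept: mutable default argument gotcha.
Step by step:
`result1 = append_to(8)` → result1 = [8]
`result2 = append_to(4)` → result1 = [8, 4] (same object as result2); result2 = [8, 4] (same object as result1)
`result3 = append_to(3)` → result1 = [8, 4, 3] (same object as result2, result3); result2 = [8, 4, 3] (same object as result1, result3); result3 = [8, 4, 3] (same object as result1, result2)
`print(result1)` → prints [8, 4, 3]
`print(result2)` → prints [8, 4, 3]
`print(result3)` → prints [8, 4, 3]
`print(result1 is result2)` → prints True

Answer:
[8, 4, 3]
[8, 4, 3]
[8, 4, 3]
True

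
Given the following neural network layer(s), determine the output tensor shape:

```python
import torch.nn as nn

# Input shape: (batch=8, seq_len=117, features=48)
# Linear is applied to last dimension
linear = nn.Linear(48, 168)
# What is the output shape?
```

Input: (8, 117, 48) -> Output: (8, 117, 168)

Answer: (8, 117, 168)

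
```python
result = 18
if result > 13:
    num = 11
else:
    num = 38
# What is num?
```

Trace:
`result = 18` → result = 18
`if result > 13: ...` → result > 13 is True → num = 11
So num = 11

Answer: 11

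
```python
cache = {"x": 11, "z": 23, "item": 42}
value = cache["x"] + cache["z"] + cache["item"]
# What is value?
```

Trace:
`cache = {"x": 11, "z": 23, "item": 42}` → cache = {'x': 11, 'z': 23, 'item': 42}
`value = cache["x"] + cache["z"] + cache["item"]` → value = 76
So value = 76

Answer: 76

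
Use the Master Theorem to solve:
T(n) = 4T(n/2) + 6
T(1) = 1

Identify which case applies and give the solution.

a=4, b=2, f(n)=6. log_2(4) = 2. Since c=0 < 2, Case 1 applies: T(n) = Θ(n^log_b(a)) = O(n^2).

Answer: O(n^2) - Case 1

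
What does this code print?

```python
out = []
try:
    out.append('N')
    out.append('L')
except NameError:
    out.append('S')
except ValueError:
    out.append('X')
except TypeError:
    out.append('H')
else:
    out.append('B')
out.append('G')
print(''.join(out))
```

Execution trace: 'N' (try body) → 'L' (try body, no exception) → 'B' (else) → 'G' (after the try/except). Output: NLBG

Answer: NLBG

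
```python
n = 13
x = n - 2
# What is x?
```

Trace:
`n = 13` → n = 13
`x = n - 2` → x = 11
So x = 11

Answer: 11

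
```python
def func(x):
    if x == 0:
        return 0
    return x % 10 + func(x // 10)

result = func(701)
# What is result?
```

Sum of digits of 701: 1 + 0 + 7 = 8

Answer: 8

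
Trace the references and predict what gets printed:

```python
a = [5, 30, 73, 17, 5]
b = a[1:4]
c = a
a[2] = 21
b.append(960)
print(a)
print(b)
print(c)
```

Key concept: slice vs alias.
Step by step:
`a = [5, 30, 73, 17, 5]` → a = [5, 30, 73, 17, 5]
`b = a[1:4]` → b = [30, 73, 17]
`c = a` → c = [5, 30, 73, 17, 5] (same object as a)
`a[2] = 21` → a = [5, 30, 21, 17, 5] (same object as c); c = [5, 30, 21, 17, 5] (same object as a)
`b.append(960)` → b = [30, 73, 17, 960]
`print(a)` → prints [5, 30, 21, 17, 5]
`print(b)` → prints [30, 73, 17, 960]
`print(c)` → prints [5, 30, 21, 17, 5]

Answer:
[5, 30, 21, 17, 5]
[30, 73, 17, 960]
[5, 30, 21, 17, 5]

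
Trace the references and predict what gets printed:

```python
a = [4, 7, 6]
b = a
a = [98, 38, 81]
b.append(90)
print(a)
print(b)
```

Key concept: rebinding vs mutation: a is rebound to a new list, b still points at the original.
Step by step:
`a = [4, 7, 6]` → a = [4, 7, 6]
`b = a` → b = [4, 7, 6] (same object as a)
`a = [98, 38, 81]` → a = [98, 38, 81]
`b.append(90)` → b = [4, 7, 6, 90]
`print(a)` → prints [98, 38, 81]
`print(b)` → prints [4, 7, 6, 90]

Answer:
[98, 38, 81]
[4, 7, 6, 90]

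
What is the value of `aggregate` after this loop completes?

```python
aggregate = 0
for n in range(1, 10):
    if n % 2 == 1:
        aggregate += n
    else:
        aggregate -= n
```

Add odd, subtract even
`aggregate` takes the values: 0 → 1 → -1 → 2 → -2 → 3 → -3 → 4 → -4 → 5

Answer: 5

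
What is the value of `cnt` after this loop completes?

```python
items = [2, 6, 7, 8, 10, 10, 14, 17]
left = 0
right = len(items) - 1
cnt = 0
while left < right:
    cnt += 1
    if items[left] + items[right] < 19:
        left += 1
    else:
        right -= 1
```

Steps to find pair summing to 19
`cnt` takes the values: 0 → 1 → 2 → 3 → 4 → 5 → 6 → 7

Answer: 7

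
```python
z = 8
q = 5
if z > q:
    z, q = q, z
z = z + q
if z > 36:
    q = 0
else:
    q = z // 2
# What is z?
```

Trace:
`z = 8` → z = 8
`q = 5` → q = 5
`if z > q: ...` → z > q is True → z = 5; q = 8
`z = z + q` → z = 13
`if z > 36: ...` → z > 36 is False, take else branch → q = 6
So z = 13

Answer: 13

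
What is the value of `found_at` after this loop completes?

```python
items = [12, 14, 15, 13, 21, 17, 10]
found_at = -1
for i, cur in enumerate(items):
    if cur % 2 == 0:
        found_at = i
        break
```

First even number index in [12, 14, 15, 13, 21, 17, 10]
`found_at` takes the values: -1 → 0

Answer: 0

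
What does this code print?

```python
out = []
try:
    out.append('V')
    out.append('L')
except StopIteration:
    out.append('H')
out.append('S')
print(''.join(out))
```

Execution trace: 'V' (try body) → 'L' (try body, no exception) → 'S' (after the try/except). Output: VLS

Answer: VLS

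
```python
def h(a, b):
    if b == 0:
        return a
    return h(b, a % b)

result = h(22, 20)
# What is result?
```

h(22, 20) -> h(20, 2) -> h(2, 0) -> 2

Answer: 2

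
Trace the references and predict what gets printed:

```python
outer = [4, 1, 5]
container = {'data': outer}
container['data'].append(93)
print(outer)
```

Key concept: dict holds reference to list.
Step by step:
`outer = [4, 1, 5]` → outer = [4, 1, 5]
`container = {'data': outer}` → container = {'data': [4, 1, 5]}
`container['data'].append(93)` → outer = [4, 1, 5, 93]; container = {'data': [4, 1, 5, 93]}
`print(outer)` → prints [4, 1, 5, 93]

Answer: [4, 1, 5, 93]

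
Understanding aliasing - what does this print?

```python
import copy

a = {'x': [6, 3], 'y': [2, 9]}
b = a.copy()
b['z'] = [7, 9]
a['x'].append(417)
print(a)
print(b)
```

Key concept: shallow copy of dict with mutable values.
Step by step:
`a = {'x': [6, 3], 'y': [2, 9]}` → a = {'x': [6, 3], 'y': [2, 9]}
`b = a.copy()` → b = {'x': [6, 3], 'y': [2, 9]}
`b['z'] = [7, 9]` → b = {'x': [6, 3], 'y': [2, 9], 'z': [7, 9]}
`a['x'].append(417)` → a = {'x': [6, 3, 417], 'y': [2, 9]}; b = {'x': [6, 3, 417], 'y': [2, 9], 'z': [7, 9]}
`print(a)` → prints {'x': [6, 3, 417], 'y': [2, 9]}
`print(b)` → prints {'x': [6, 3, 417], 'y': [2, 9], 'z': [7, 9]}

Answer:
{'x': [6, 3, 417], 'y': [2, 9]}
{'x': [6, 3, 417], 'y': [2, 9], 'z': [7, 9]}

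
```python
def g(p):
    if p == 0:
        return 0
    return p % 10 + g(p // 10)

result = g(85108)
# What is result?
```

Sum of digits of 85108: 8 + 0 + 1 + 5 + 8 = 22

Answer: 22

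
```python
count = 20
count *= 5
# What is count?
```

Trace:
`count = 20` → count = 20
`count *= 5` → count = 100
So count = 100

Answer: 100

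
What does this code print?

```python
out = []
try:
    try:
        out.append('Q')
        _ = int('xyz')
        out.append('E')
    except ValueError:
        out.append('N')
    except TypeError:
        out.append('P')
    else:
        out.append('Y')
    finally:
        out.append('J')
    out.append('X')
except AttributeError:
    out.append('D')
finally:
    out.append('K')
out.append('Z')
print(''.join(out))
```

Execution trace: 'Q' (inner try body) → 'N' (inner except ValueError) → 'J' (inner finally) → 'X' (try body, no exception) → 'K' (finally) → 'Z' (after the try/except). Output: QNJXKZ

Answer: QNJXKZ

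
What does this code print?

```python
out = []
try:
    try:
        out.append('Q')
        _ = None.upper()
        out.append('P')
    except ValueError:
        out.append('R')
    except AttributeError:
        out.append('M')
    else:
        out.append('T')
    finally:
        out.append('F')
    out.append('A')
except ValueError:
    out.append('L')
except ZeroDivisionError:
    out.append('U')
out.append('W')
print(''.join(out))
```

Execution trace: 'Q' (inner try body) → 'M' (inner except AttributeError) → 'F' (inner finally) → 'A' (try body, no exception) → 'W' (after the try/except). Output: QMFAW

Answer: QMFAW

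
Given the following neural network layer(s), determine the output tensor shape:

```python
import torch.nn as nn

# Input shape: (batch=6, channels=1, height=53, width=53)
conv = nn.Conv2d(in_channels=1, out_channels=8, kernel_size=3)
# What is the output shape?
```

Input: (6, 1, 53, 53) -> Output: (6, 8, 51, 51)

Answer: (6, 8, 51, 51)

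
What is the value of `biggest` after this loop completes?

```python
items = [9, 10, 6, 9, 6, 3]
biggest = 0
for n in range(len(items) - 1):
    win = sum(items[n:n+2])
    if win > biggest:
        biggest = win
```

Max sum of 2-element window in [9, 10, 6, 9, 6, 3]
`biggest` takes the values: 0 → 19

Answer: 19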